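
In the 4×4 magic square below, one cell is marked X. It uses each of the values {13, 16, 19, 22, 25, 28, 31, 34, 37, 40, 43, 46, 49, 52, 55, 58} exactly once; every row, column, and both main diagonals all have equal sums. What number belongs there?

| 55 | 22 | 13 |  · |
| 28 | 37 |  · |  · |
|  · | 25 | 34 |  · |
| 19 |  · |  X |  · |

49

The 16 entries sum to 568, so each line sums to 568/4 = 142.
Row 1 needs 142; the known cells sum to 90, so (1,4) = 52.
Using column 1: 55 + 28 + 19 + ? → (3,1) = 142 − 102 = 40.
Column 2 needs 142; the known cells sum to 84, so (4,2) = 58.
Main diagonal must total 142; the given cells sum to 126, so (4,4) = 16.
Anti-diagonal must total 142; the given cells sum to 96, so (2,3) = 46.
Using row 2: 28 + 37 + 46 + ? → (2,4) = 142 − 111 = 31.
From row 3, 142 − (40 + 25 + 34) gives (3,4) = 43.
Using row 4: 19 + 58 + 16 + ? → (4,3) = 142 − 93 = 49.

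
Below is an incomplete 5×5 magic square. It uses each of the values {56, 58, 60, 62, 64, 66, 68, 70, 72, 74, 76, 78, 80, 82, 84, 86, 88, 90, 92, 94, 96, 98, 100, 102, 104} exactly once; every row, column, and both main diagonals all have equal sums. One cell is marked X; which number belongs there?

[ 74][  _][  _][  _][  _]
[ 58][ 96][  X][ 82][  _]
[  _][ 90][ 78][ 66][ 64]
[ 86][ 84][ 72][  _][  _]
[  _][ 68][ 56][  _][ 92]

The 25 entries sum to 2000, so each line sums to 2000/5 = 400.
From row 3, 400 − (90 + 78 + 66 + 64) gives (3,1) = 102.
Column 1 must total 400; the given cells sum to 320, so (5,1) = 80.
Column 2 needs 400; the known cells sum to 338, so (1,2) = 62.
Main diagonal: 74 + 96 + 78 + 92 + ? = 400, so (4,4) = 60.
From anti-diagonal, 400 − (82 + 78 + 84 + 80) gives (1,5) = 76.
The remaining cell in row 4 is (4,5) = 400 − 302 = 98.
The remaining cell in row 5 is (5,4) = 400 − 296 = 104.
The remaining cell in column 4 is (1,4) = 400 − 312 = 88.
The remaining cell in column 5 is (2,5) = 400 − 330 = 70.
Row 1: 74 + 62 + 88 + 76 + ? = 400, so (1,3) = 100.
Row 2 needs 400; the known cells sum to 306, so (2,3) = 94.

94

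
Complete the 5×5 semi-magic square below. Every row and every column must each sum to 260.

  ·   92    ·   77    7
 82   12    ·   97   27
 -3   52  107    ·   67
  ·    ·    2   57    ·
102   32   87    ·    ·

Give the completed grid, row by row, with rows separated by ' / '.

62 92 22 77 7 / 82 12 42 97 27 / -3 52 107 37 67 / 17 72 2 57 112 / 102 32 87 -8 47

Row 2: 82 + 12 + 97 + 27 + ? = 260, so (2,3) = 42.
The remaining cell in row 3 is (3,4) = 260 − 223 = 37.
Column 2 must total 260; the given cells sum to 188, so (4,2) = 72.
Column 3 must total 260; the given cells sum to 238, so (1,3) = 22.
Column 4 must total 260; the given cells sum to 268, so (5,4) = -8.
The remaining cell in row 1 is (1,1) = 260 − 198 = 62.
Row 5 needs 260; the known cells sum to 213, so (5,5) = 47.
Column 1 needs 260; the known cells sum to 243, so (4,1) = 17.
Column 5: 7 + 27 + 67 + 47 + ? = 260, so (4,5) = 112.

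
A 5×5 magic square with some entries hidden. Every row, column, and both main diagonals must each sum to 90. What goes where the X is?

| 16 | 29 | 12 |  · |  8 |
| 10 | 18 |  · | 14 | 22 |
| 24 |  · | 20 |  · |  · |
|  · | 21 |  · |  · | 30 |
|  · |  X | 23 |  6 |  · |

Row 1 needs 90; the known cells sum to 65, so (1,4) = 25.
From row 2, 90 − (10 + 18 + 14 + 22) gives (2,3) = 26.
From column 3, 90 − (12 + 26 + 20 + 23) gives (4,3) = 9.
Using anti-diagonal: 8 + 14 + 20 + 21 + ? → (5,1) = 90 − 63 = 27.
From column 1, 90 − (16 + 10 + 24 + 27) gives (4,1) = 13.
Using row 4: 13 + 21 + 9 + 30 + ? → (4,4) = 90 − 73 = 17.
From column 4, 90 − (25 + 14 + 17 + 6) gives (3,4) = 28.
From main diagonal, 90 − (16 + 18 + 20 + 17) gives (5,5) = 19.
Row 5 must total 90; the given cells sum to 75, so (5,2) = 15.

15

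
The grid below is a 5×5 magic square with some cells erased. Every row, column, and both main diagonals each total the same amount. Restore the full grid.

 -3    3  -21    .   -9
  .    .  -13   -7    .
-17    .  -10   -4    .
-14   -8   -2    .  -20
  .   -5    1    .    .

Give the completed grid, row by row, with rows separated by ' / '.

-3 3 -21 -15 -9 / 0 -19 -13 -7 -6 / -17 -16 -10 -4 2 / -14 -8 -2 -1 -20 / -11 -5 1 -18 -12

Column 3 is already complete: -21 + -13 + -10 + -2 + 1 = -45, so that is the magic constant.
Row 1: -3 + 3 + (-21) + (-9) + ? = -45, so (1,4) = -15.
From row 4, -45 − (-14 + (-8) + (-2) + (-20)) gives (4,4) = -1.
From column 4, -45 − (-15 + (-7) + (-4) + (-1)) gives (5,4) = -18.
Anti-diagonal must total -45; the given cells sum to -34, so (5,1) = -11.
Row 5 must total -45; the given cells sum to -33, so (5,5) = -12.
The remaining cell in column 1 is (2,1) = -45 − (-45) = 0.
The remaining cell in main diagonal is (2,2) = -45 − (-26) = -19.
Using row 2: 0 + (-19) + (-13) + (-7) + ? → (2,5) = -45 − (-39) = -6.
Column 2: 3 + (-19) + (-8) + (-5) + ? = -45, so (3,2) = -16.
The remaining cell in column 5 is (3,5) = -45 − (-47) = 2.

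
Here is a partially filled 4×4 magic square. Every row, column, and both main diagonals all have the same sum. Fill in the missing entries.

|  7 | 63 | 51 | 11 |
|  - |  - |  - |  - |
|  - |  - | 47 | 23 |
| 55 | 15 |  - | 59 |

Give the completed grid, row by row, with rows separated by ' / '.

Row 1 is already complete: 7 + 63 + 51 + 11 = 132, so that is the magic constant.
Row 4 must total 132; the given cells sum to 129, so (4,3) = 3.
Column 3 must total 132; the given cells sum to 101, so (2,3) = 31.
From column 4, 132 − (11 + 23 + 59) gives (2,4) = 39.
From main diagonal, 132 − (7 + 47 + 59) gives (2,2) = 19.
From anti-diagonal, 132 − (11 + 31 + 55) gives (3,2) = 35.
Row 2 needs 132; the known cells sum to 89, so (2,1) = 43.
Row 3: 35 + 47 + 23 + ? = 132, so (3,1) = 27.

7 63 51 11 / 43 19 31 39 / 27 35 47 23 / 55 15 3 59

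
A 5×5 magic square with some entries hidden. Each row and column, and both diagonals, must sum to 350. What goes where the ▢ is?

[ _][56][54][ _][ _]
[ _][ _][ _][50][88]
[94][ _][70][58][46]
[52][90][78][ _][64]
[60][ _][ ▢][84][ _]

Row 3: 94 + 70 + 58 + 46 + ? = 350, so (3,2) = 82.
Using row 4: 52 + 90 + 78 + 64 + ? → (4,4) = 350 − 284 = 66.
Column 4 needs 350; the known cells sum to 258, so (1,4) = 92.
Anti-diagonal needs 350; the known cells sum to 270, so (1,5) = 80.
The remaining cell in row 1 is (1,1) = 350 − 282 = 68.
Column 1 needs 350; the known cells sum to 274, so (2,1) = 76.
The remaining cell in column 5 is (5,5) = 350 − 278 = 72.
Main diagonal needs 350; the known cells sum to 276, so (2,2) = 74.
From row 2, 350 − (76 + 74 + 50 + 88) gives (2,3) = 62.
Column 2 must total 350; the given cells sum to 302, so (5,2) = 48.
The remaining cell in column 3 is (5,3) = 350 − 264 = 86.

86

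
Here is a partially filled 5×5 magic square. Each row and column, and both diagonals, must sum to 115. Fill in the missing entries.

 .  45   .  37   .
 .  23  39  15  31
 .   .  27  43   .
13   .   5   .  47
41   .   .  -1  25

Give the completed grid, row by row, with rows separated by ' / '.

19 45 11 37 3 / 7 23 39 15 31 / 35 1 27 43 9 / 13 29 5 21 47 / 41 17 33 -1 25

Row 2 needs 115; the known cells sum to 108, so (2,1) = 7.
Column 4 must total 115; the given cells sum to 94, so (4,4) = 21.
From main diagonal, 115 − (23 + 27 + 21 + 25) gives (1,1) = 19.
From row 4, 115 − (13 + 5 + 21 + 47) gives (4,2) = 29.
Column 1 needs 115; the known cells sum to 80, so (3,1) = 35.
Anti-diagonal: 15 + 27 + 29 + 41 + ? = 115, so (1,5) = 3.
Row 1 must total 115; the given cells sum to 104, so (1,3) = 11.
Column 3: 11 + 39 + 27 + 5 + ? = 115, so (5,3) = 33.
Using column 5: 3 + 31 + 47 + 25 + ? → (3,5) = 115 − 106 = 9.
Row 3 must total 115; the given cells sum to 114, so (3,2) = 1.
Using row 5: 41 + 33 + (-1) + 25 + ? → (5,2) = 115 − 98 = 17.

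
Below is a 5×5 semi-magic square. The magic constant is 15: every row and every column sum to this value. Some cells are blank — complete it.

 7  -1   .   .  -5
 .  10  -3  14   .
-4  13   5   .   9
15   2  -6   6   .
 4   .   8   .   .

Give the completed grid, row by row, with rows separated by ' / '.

Row 3 needs 15; the known cells sum to 23, so (3,4) = -8.
Row 4: 15 + 2 + (-6) + 6 + ? = 15, so (4,5) = -2.
The remaining cell in column 1 is (2,1) = 15 − 22 = -7.
The remaining cell in column 2 is (5,2) = 15 − 24 = -9.
Column 3: -3 + 5 + (-6) + 8 + ? = 15, so (1,3) = 11.
Row 1 needs 15; the known cells sum to 12, so (1,4) = 3.
The remaining cell in row 2 is (2,5) = 15 − 14 = 1.
Column 4 must total 15; the given cells sum to 15, so (5,4) = 0.
The remaining cell in column 5 is (5,5) = 15 − 3 = 12.

7 -1 11 3 -5 / -7 10 -3 14 1 / -4 13 5 -8 9 / 15 2 -6 6 -2 / 4 -9 8 0 12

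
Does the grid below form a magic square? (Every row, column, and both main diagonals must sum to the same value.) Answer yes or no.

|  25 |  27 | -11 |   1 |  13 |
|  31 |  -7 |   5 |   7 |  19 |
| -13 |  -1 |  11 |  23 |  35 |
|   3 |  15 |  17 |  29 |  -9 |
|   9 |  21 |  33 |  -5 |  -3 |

Row 1: 25 + 27 + (-11) + 1 + 13 = 55.
Row 2: 31 + (-7) + 5 + 7 + 19 = 55.
Row 3: -13 + (-1) + 11 + 23 + 35 = 55.
Row 4: 3 + 15 + 17 + 29 + (-9) = 55.
Row 5: 9 + 21 + 33 + (-5) + (-3) = 55.
Column 1: 25 + 31 + (-13) + 3 + 9 = 55.
Column 2: 27 + (-7) + (-1) + 15 + 21 = 55.
Column 3: -11 + 5 + 11 + 17 + 33 = 55.
Column 4: 1 + 7 + 23 + 29 + (-5) = 55.
Column 5: 13 + 19 + 35 + (-9) + (-3) = 55.
Main diagonal: 25 + (-7) + 11 + 29 + (-3) = 55.
Anti-diagonal: 13 + 7 + 11 + 15 + 9 = 55.
All lines sum to 55.

Yes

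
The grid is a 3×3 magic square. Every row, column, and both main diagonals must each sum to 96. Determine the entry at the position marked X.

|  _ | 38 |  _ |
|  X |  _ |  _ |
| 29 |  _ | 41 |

44

Using row 3: 29 + 41 + ? → (3,2) = 96 − 70 = 26.
Using column 2: 38 + 26 + ? → (2,2) = 96 − 64 = 32.
Using main diagonal: 32 + 41 + ? → (1,1) = 96 − 73 = 23.
Anti-diagonal: 32 + 29 + ? = 96, so (1,3) = 35.
From column 1, 96 − (23 + 29) gives (2,1) = 44.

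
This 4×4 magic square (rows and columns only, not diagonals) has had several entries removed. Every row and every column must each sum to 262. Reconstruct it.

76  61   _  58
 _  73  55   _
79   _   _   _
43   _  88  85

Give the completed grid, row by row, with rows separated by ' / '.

76 61 67 58 / 64 73 55 70 / 79 82 52 49 / 43 46 88 85

Row 1: 76 + 61 + 58 + ? = 262, so (1,3) = 67.
Row 4 needs 262; the known cells sum to 216, so (4,2) = 46.
From column 1, 262 − (76 + 79 + 43) gives (2,1) = 64.
The remaining cell in column 2 is (3,2) = 262 − 180 = 82.
The remaining cell in column 3 is (3,3) = 262 − 210 = 52.
Row 2 needs 262; the known cells sum to 192, so (2,4) = 70.
Row 3 needs 262; the known cells sum to 213, so (3,4) = 49.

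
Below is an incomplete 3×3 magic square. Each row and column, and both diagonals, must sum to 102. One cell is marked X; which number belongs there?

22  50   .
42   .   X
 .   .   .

The remaining cell in row 1 is (1,3) = 102 − 72 = 30.
Column 1: 22 + 42 + ? = 102, so (3,1) = 38.
Anti-diagonal needs 102; the known cells sum to 68, so (2,2) = 34.
Row 2 must total 102; the given cells sum to 76, so (2,3) = 26.

26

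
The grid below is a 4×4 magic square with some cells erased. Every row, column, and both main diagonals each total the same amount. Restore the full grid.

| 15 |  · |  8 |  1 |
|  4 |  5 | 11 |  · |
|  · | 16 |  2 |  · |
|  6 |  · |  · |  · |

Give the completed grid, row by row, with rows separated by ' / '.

Anti-diagonal is already complete: 1 + 11 + 16 + 6 = 34, so that is the magic constant.
Row 1: 15 + 8 + 1 + ? = 34, so (1,2) = 10.
Row 2 needs 34; the known cells sum to 20, so (2,4) = 14.
Using column 1: 15 + 4 + 6 + ? → (3,1) = 34 − 25 = 9.
Column 2 must total 34; the given cells sum to 31, so (4,2) = 3.
From column 3, 34 − (8 + 11 + 2) gives (4,3) = 13.
Using main diagonal: 15 + 5 + 2 + ? → (4,4) = 34 − 22 = 12.
Row 3 must total 34; the given cells sum to 27, so (3,4) = 7.

15 10 8 1 / 4 5 11 14 / 9 16 2 7 / 6 3 13 12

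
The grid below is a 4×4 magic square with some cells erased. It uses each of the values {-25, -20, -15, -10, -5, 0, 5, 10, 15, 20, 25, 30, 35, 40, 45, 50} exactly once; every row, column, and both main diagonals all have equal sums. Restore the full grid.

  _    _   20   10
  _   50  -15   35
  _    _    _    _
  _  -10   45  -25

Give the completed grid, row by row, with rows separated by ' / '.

The 16 entries sum to 200, so each line sums to 200/4 = 50.
Using row 2: 50 + (-15) + 35 + ? → (2,1) = 50 − 70 = -20.
Row 4 needs 50; the known cells sum to 10, so (4,1) = 40.
Column 3 needs 50; the known cells sum to 50, so (3,3) = 0.
Column 4 must total 50; the given cells sum to 20, so (3,4) = 30.
Main diagonal must total 50; the given cells sum to 25, so (1,1) = 25.
Anti-diagonal must total 50; the given cells sum to 35, so (3,2) = 15.
Row 1 needs 50; the known cells sum to 55, so (1,2) = -5.
The remaining cell in row 3 is (3,1) = 50 − 45 = 5.

25 -5 20 10 / -20 50 -15 35 / 5 15 0 30 / 40 -10 45 -25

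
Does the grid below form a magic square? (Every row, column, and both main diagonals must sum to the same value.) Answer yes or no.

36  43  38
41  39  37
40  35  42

Yes

Row 1: 36 + 43 + 38 = 117.
Row 2: 41 + 39 + 37 = 117.
Row 3: 40 + 35 + 42 = 117.
Column 1: 36 + 41 + 40 = 117.
Column 2: 43 + 39 + 35 = 117.
Column 3: 38 + 37 + 42 = 117.
Main diagonal: 36 + 39 + 42 = 117.
Anti-diagonal: 38 + 39 + 40 = 117.
All lines sum to 117.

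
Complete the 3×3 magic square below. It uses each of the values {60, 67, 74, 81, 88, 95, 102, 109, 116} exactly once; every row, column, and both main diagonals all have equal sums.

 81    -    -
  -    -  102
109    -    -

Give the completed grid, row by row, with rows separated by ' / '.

The 9 entries sum to 792, so each line sums to 792/3 = 264.
Column 1: 81 + 109 + ? = 264, so (2,1) = 74.
Using row 2: 74 + 102 + ? → (2,2) = 264 − 176 = 88.
Using main diagonal: 81 + 88 + ? → (3,3) = 264 − 169 = 95.
Anti-diagonal must total 264; the given cells sum to 197, so (1,3) = 67.
Row 1: 81 + 67 + ? = 264, so (1,2) = 116.
From row 3, 264 − (109 + 95) gives (3,2) = 60.

81 116 67 / 74 88 102 / 109 60 95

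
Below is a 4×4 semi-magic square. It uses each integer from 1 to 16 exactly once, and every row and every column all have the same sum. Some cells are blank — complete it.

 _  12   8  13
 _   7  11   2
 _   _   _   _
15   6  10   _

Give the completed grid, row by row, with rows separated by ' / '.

The entries are 1 through 16, which sum to 136, so each line sums to 136/4 = 34.
From row 1, 34 − (12 + 8 + 13) gives (1,1) = 1.
Row 2 must total 34; the given cells sum to 20, so (2,1) = 14.
The remaining cell in row 4 is (4,4) = 34 − 31 = 3.
Column 1 needs 34; the known cells sum to 30, so (3,1) = 4.
Column 2 needs 34; the known cells sum to 25, so (3,2) = 9.
Column 3 must total 34; the given cells sum to 29, so (3,3) = 5.
Column 4 must total 34; the given cells sum to 18, so (3,4) = 16.

1 12 8 13 / 14 7 11 2 / 4 9 5 16 / 15 6 10 3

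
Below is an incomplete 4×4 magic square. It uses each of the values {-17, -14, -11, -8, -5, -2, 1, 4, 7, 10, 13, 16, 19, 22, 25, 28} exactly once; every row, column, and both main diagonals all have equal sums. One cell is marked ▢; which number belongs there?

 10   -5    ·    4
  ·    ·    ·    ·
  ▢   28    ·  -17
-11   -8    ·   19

The 16 entries sum to 88, so each line sums to 88/4 = 22.
Row 1 must total 22; the given cells sum to 9, so (1,3) = 13.
Row 4: -11 + (-8) + 19 + ? = 22, so (4,3) = 22.
Column 2 needs 22; the known cells sum to 15, so (2,2) = 7.
Column 4 needs 22; the known cells sum to 6, so (2,4) = 16.
From main diagonal, 22 − (10 + 7 + 19) gives (3,3) = -14.
Anti-diagonal must total 22; the given cells sum to 21, so (2,3) = 1.
Using row 2: 7 + 1 + 16 + ? → (2,1) = 22 − 24 = -2.
The remaining cell in row 3 is (3,1) = 22 − (-3) = 25.

25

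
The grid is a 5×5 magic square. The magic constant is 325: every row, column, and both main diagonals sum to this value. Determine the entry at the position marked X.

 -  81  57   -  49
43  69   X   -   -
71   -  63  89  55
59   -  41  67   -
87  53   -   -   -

85

From row 3, 325 − (71 + 63 + 89 + 55) gives (3,2) = 47.
Column 1 must total 325; the given cells sum to 260, so (1,1) = 65.
Column 2 needs 325; the known cells sum to 250, so (4,2) = 75.
Using main diagonal: 65 + 69 + 63 + 67 + ? → (5,5) = 325 − 264 = 61.
Anti-diagonal: 49 + 63 + 75 + 87 + ? = 325, so (2,4) = 51.
The remaining cell in row 1 is (1,4) = 325 − 252 = 73.
From row 4, 325 − (59 + 75 + 41 + 67) gives (4,5) = 83.
Column 4: 73 + 51 + 89 + 67 + ? = 325, so (5,4) = 45.
Column 5: 49 + 55 + 83 + 61 + ? = 325, so (2,5) = 77.
Row 2 must total 325; the given cells sum to 240, so (2,3) = 85.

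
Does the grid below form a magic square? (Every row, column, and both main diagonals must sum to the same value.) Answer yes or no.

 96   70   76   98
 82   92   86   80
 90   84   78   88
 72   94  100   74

Row 1: 96 + 70 + 76 + 98 = 340.
Row 2: 82 + 92 + 86 + 80 = 340.
Row 3: 90 + 84 + 78 + 88 = 340.
Row 4: 72 + 94 + 100 + 74 = 340.
Column 1: 96 + 82 + 90 + 72 = 340.
Column 2: 70 + 92 + 84 + 94 = 340.
Column 3: 76 + 86 + 78 + 100 = 340.
Column 4: 98 + 80 + 88 + 74 = 340.
Main diagonal: 96 + 92 + 78 + 74 = 340.
Anti-diagonal: 98 + 86 + 84 + 72 = 340.
All lines sum to 340.

Yes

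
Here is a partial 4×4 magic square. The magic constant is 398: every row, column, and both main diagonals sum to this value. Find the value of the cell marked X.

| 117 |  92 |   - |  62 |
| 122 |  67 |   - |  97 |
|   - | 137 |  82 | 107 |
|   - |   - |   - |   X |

Row 1: 117 + 92 + 62 + ? = 398, so (1,3) = 127.
Using row 2: 122 + 67 + 97 + ? → (2,3) = 398 − 286 = 112.
Row 3 needs 398; the known cells sum to 326, so (3,1) = 72.
Column 1 must total 398; the given cells sum to 311, so (4,1) = 87.
Column 2 must total 398; the given cells sum to 296, so (4,2) = 102.
Column 3: 127 + 112 + 82 + ? = 398, so (4,3) = 77.
Using column 4: 62 + 97 + 107 + ? → (4,4) = 398 − 266 = 132.

132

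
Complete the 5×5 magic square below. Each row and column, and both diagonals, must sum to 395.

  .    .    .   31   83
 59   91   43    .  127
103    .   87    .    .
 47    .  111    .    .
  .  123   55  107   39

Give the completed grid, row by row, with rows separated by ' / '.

Using row 2: 59 + 91 + 43 + 127 + ? → (2,4) = 395 − 320 = 75.
Row 5 must total 395; the given cells sum to 324, so (5,1) = 71.
The remaining cell in column 1 is (1,1) = 395 − 280 = 115.
Column 3 must total 395; the given cells sum to 296, so (1,3) = 99.
The remaining cell in main diagonal is (4,4) = 395 − 332 = 63.
The remaining cell in anti-diagonal is (4,2) = 395 − 316 = 79.
The remaining cell in row 1 is (1,2) = 395 − 328 = 67.
The remaining cell in row 4 is (4,5) = 395 − 300 = 95.
From column 2, 395 − (67 + 91 + 79 + 123) gives (3,2) = 35.
The remaining cell in column 4 is (3,4) = 395 − 276 = 119.
Column 5 needs 395; the known cells sum to 344, so (3,5) = 51.

115 67 99 31 83 / 59 91 43 75 127 / 103 35 87 119 51 / 47 79 111 63 95 / 71 123 55 107 39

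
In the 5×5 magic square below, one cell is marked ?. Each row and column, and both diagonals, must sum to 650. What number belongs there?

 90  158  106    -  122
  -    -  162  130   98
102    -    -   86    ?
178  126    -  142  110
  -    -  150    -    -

Using row 1: 90 + 158 + 106 + 122 + ? → (1,4) = 650 − 476 = 174.
Row 4: 178 + 126 + 142 + 110 + ? = 650, so (4,3) = 94.
The remaining cell in column 3 is (3,3) = 650 − 512 = 138.
Column 4: 174 + 130 + 86 + 142 + ? = 650, so (5,4) = 118.
Anti-diagonal must total 650; the given cells sum to 516, so (5,1) = 134.
Using column 1: 90 + 102 + 178 + 134 + ? → (2,1) = 650 − 504 = 146.
Using row 2: 146 + 162 + 130 + 98 + ? → (2,2) = 650 − 536 = 114.
From main diagonal, 650 − (90 + 114 + 138 + 142) gives (5,5) = 166.
Row 5 needs 650; the known cells sum to 568, so (5,2) = 82.
From column 2, 650 − (158 + 114 + 126 + 82) gives (3,2) = 170.
The remaining cell in column 5 is (3,5) = 650 − 496 = 154.

154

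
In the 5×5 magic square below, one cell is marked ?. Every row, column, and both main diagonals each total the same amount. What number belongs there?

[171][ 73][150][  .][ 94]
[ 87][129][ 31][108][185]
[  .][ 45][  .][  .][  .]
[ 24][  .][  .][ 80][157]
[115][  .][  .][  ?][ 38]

136

Row 2 is complete and sums to 540; that is the magic constant.
Row 1 must total 540; the given cells sum to 488, so (1,4) = 52.
Using column 1: 171 + 87 + 24 + 115 + ? → (3,1) = 540 − 397 = 143.
Using column 5: 94 + 185 + 157 + 38 + ? → (3,5) = 540 − 474 = 66.
Main diagonal needs 540; the known cells sum to 418, so (3,3) = 122.
From anti-diagonal, 540 − (94 + 108 + 122 + 115) gives (4,2) = 101.
Row 3 needs 540; the known cells sum to 376, so (3,4) = 164.
From row 4, 540 − (24 + 101 + 80 + 157) gives (4,3) = 178.
Column 2: 73 + 129 + 45 + 101 + ? = 540, so (5,2) = 192.
Column 3 must total 540; the given cells sum to 481, so (5,3) = 59.
The remaining cell in column 4 is (5,4) = 540 − 404 = 136.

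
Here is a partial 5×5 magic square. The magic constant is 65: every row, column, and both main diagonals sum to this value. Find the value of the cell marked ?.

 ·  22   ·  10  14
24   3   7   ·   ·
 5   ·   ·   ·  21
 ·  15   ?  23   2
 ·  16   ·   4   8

19

From column 2, 65 − (22 + 3 + 15 + 16) gives (3,2) = 9.
Column 5 must total 65; the given cells sum to 45, so (2,5) = 20.
Row 2: 24 + 3 + 7 + 20 + ? = 65, so (2,4) = 11.
Column 4 needs 65; the known cells sum to 48, so (3,4) = 17.
Using row 3: 5 + 9 + 17 + 21 + ? → (3,3) = 65 − 52 = 13.
From main diagonal, 65 − (3 + 13 + 23 + 8) gives (1,1) = 18.
Anti-diagonal needs 65; the known cells sum to 53, so (5,1) = 12.
Row 1 must total 65; the given cells sum to 64, so (1,3) = 1.
Row 5 needs 65; the known cells sum to 40, so (5,3) = 25.
The remaining cell in column 1 is (4,1) = 65 − 59 = 6.
Column 3 must total 65; the given cells sum to 46, so (4,3) = 19.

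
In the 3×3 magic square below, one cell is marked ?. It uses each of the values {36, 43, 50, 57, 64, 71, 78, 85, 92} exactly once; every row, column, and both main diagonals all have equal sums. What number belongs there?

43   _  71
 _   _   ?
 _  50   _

36

The 9 entries sum to 576, so each line sums to 576/3 = 192.
Row 1: 43 + 71 + ? = 192, so (1,2) = 78.
The remaining cell in column 2 is (2,2) = 192 − 128 = 64.
Main diagonal needs 192; the known cells sum to 107, so (3,3) = 85.
Anti-diagonal needs 192; the known cells sum to 135, so (3,1) = 57.
Using column 1: 43 + 57 + ? → (2,1) = 192 − 100 = 92.
Column 3 needs 192; the known cells sum to 156, so (2,3) = 36.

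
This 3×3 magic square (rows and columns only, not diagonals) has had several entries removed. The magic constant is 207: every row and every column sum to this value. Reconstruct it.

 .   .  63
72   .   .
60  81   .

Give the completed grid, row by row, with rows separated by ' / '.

75 69 63 / 72 57 78 / 60 81 66

Using row 3: 60 + 81 + ? → (3,3) = 207 − 141 = 66.
From column 1, 207 − (72 + 60) gives (1,1) = 75.
Column 3 needs 207; the known cells sum to 129, so (2,3) = 78.
Row 1: 75 + 63 + ? = 207, so (1,2) = 69.
Using row 2: 72 + 78 + ? → (2,2) = 207 − 150 = 57.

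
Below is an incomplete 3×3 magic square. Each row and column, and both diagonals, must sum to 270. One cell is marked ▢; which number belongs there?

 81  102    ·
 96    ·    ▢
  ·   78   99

The remaining cell in row 1 is (1,3) = 270 − 183 = 87.
From row 3, 270 − (78 + 99) gives (3,1) = 93.
Column 2: 102 + 78 + ? = 270, so (2,2) = 90.
From column 3, 270 − (87 + 99) gives (2,3) = 84.

84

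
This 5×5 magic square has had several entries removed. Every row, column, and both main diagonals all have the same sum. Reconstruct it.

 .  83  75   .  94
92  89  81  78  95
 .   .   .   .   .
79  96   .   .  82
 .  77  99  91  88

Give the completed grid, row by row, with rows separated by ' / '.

Row 2 is already complete: 92 + 89 + 81 + 78 + 95 = 435, so that is the magic constant.
Row 5: 77 + 99 + 91 + 88 + ? = 435, so (5,1) = 80.
The remaining cell in column 2 is (3,2) = 435 − 345 = 90.
Column 5 needs 435; the known cells sum to 359, so (3,5) = 76.
From anti-diagonal, 435 − (94 + 78 + 96 + 80) gives (3,3) = 87.
Column 3 must total 435; the given cells sum to 342, so (4,3) = 93.
Using row 4: 79 + 96 + 93 + 82 + ? → (4,4) = 435 − 350 = 85.
Main diagonal: 89 + 87 + 85 + 88 + ? = 435, so (1,1) = 86.
Using row 1: 86 + 83 + 75 + 94 + ? → (1,4) = 435 − 338 = 97.
Column 1 must total 435; the given cells sum to 337, so (3,1) = 98.
Column 4 must total 435; the given cells sum to 351, so (3,4) = 84.

86 83 75 97 94 / 92 89 81 78 95 / 98 90 87 84 76 / 79 96 93 85 82 / 80 77 99 91 88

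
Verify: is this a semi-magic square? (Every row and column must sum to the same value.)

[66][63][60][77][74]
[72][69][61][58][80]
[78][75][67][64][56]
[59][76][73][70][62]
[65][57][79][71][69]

Row 1: 66 + 63 + 60 + 77 + 74 = 340.
Row 2: 72 + 69 + 61 + 58 + 80 = 340.
Row 3: 78 + 75 + 67 + 64 + 56 = 340.
Row 4: 59 + 76 + 73 + 70 + 62 = 340.
Row 5: 65 + 57 + 79 + 71 + 69 = 341.
Column 1: 66 + 72 + 78 + 59 + 65 = 340.
Column 2: 63 + 69 + 75 + 76 + 57 = 340.
Column 3: 60 + 61 + 67 + 73 + 79 = 340.
Column 4: 77 + 58 + 64 + 70 + 71 = 340.
Column 5: 74 + 80 + 56 + 62 + 69 = 341.

No — row 1 sums to 340 but column 5 sums to 341.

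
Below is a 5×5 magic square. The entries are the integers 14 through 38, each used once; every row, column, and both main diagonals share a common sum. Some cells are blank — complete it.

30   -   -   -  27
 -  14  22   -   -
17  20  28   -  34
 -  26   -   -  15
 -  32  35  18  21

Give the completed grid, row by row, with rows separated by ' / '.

The entries are 14 through 38, which sum to 650, so each line sums to 650/5 = 130.
Row 3: 17 + 20 + 28 + 34 + ? = 130, so (3,4) = 31.
The remaining cell in row 5 is (5,1) = 130 − 106 = 24.
Column 2: 14 + 20 + 26 + 32 + ? = 130, so (1,2) = 38.
From column 5, 130 − (27 + 34 + 15 + 21) gives (2,5) = 33.
Main diagonal must total 130; the given cells sum to 93, so (4,4) = 37.
Anti-diagonal needs 130; the known cells sum to 105, so (2,4) = 25.
The remaining cell in row 2 is (2,1) = 130 − 94 = 36.
The remaining cell in column 1 is (4,1) = 130 − 107 = 23.
Column 4 must total 130; the given cells sum to 111, so (1,4) = 19.
Using row 1: 30 + 38 + 19 + 27 + ? → (1,3) = 130 − 114 = 16.
Row 4 needs 130; the known cells sum to 101, so (4,3) = 29.

30 38 16 19 27 / 36 14 22 25 33 / 17 20 28 31 34 / 23 26 29 37 15 / 24 32 35 18 21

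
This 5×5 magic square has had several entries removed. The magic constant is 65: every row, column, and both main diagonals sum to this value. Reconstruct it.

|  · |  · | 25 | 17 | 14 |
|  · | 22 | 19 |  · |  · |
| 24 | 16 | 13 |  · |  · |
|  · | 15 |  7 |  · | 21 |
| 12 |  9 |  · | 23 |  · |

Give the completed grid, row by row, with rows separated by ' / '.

The remaining cell in column 2 is (1,2) = 65 − 62 = 3.
Using column 3: 25 + 19 + 13 + 7 + ? → (5,3) = 65 − 64 = 1.
Anti-diagonal must total 65; the given cells sum to 54, so (2,4) = 11.
From row 1, 65 − (3 + 25 + 17 + 14) gives (1,1) = 6.
The remaining cell in row 5 is (5,5) = 65 − 45 = 20.
Using main diagonal: 6 + 22 + 13 + 20 + ? → (4,4) = 65 − 61 = 4.
Row 4 must total 65; the given cells sum to 47, so (4,1) = 18.
Column 1: 6 + 24 + 18 + 12 + ? = 65, so (2,1) = 5.
The remaining cell in column 4 is (3,4) = 65 − 55 = 10.
The remaining cell in row 2 is (2,5) = 65 − 57 = 8.
Row 3 needs 65; the known cells sum to 63, so (3,5) = 2.

6 3 25 17 14 / 5 22 19 11 8 / 24 16 13 10 2 / 18 15 7 4 21 / 12 9 1 23 20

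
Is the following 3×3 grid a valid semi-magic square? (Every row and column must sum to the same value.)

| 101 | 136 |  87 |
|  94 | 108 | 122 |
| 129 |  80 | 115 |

Row 1: 101 + 136 + 87 = 324.
Row 2: 94 + 108 + 122 = 324.
Row 3: 129 + 80 + 115 = 324.
Column 1: 101 + 94 + 129 = 324.
Column 2: 136 + 108 + 80 = 324.
Column 3: 87 + 122 + 115 = 324.
All lines sum to 324.

Yes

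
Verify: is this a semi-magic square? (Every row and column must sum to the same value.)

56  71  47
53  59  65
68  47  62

No — column 3 sums to 174 but row 2 sums to 177.

Row 1: 56 + 71 + 47 = 174.
Row 2: 53 + 59 + 65 = 177.
Row 3: 68 + 47 + 62 = 177.
Column 1: 56 + 53 + 68 = 177.
Column 2: 71 + 59 + 47 = 177.
Column 3: 47 + 65 + 62 = 174.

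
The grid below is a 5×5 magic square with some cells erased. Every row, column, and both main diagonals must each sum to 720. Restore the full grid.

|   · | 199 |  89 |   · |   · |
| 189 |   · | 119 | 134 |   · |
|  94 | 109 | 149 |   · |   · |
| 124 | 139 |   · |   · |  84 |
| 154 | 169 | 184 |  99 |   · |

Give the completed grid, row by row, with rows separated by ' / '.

159 199 89 129 144 / 189 104 119 134 174 / 94 109 149 164 204 / 124 139 179 194 84 / 154 169 184 99 114

The remaining cell in row 5 is (5,5) = 720 − 606 = 114.
From column 1, 720 − (189 + 94 + 124 + 154) gives (1,1) = 159.
Column 2: 199 + 109 + 139 + 169 + ? = 720, so (2,2) = 104.
Using column 3: 89 + 119 + 149 + 184 + ? → (4,3) = 720 − 541 = 179.
From main diagonal, 720 − (159 + 104 + 149 + 114) gives (4,4) = 194.
From anti-diagonal, 720 − (134 + 149 + 139 + 154) gives (1,5) = 144.
Using row 1: 159 + 199 + 89 + 144 + ? → (1,4) = 720 − 591 = 129.
From row 2, 720 − (189 + 104 + 119 + 134) gives (2,5) = 174.
Column 4 must total 720; the given cells sum to 556, so (3,4) = 164.
From column 5, 720 − (144 + 174 + 84 + 114) gives (3,5) = 204.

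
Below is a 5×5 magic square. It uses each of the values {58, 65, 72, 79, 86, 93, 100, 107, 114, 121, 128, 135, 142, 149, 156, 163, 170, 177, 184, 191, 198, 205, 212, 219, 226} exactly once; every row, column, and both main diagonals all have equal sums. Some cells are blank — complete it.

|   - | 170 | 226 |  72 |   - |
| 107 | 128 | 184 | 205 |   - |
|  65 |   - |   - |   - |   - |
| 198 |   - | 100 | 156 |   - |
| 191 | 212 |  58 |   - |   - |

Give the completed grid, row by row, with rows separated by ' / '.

149 170 226 72 93 / 107 128 184 205 86 / 65 121 142 163 219 / 198 79 100 156 177 / 191 212 58 114 135

The 25 entries sum to 3550, so each line sums to 3550/5 = 710.
Row 2 must total 710; the given cells sum to 624, so (2,5) = 86.
The remaining cell in column 1 is (1,1) = 710 − 561 = 149.
The remaining cell in column 3 is (3,3) = 710 − 568 = 142.
Main diagonal needs 710; the known cells sum to 575, so (5,5) = 135.
Row 1: 149 + 170 + 226 + 72 + ? = 710, so (1,5) = 93.
Using row 5: 191 + 212 + 58 + 135 + ? → (5,4) = 710 − 596 = 114.
Column 4: 72 + 205 + 156 + 114 + ? = 710, so (3,4) = 163.
Anti-diagonal needs 710; the known cells sum to 631, so (4,2) = 79.
From row 4, 710 − (198 + 79 + 100 + 156) gives (4,5) = 177.
Using column 2: 170 + 128 + 79 + 212 + ? → (3,2) = 710 − 589 = 121.
The remaining cell in column 5 is (3,5) = 710 − 491 = 219.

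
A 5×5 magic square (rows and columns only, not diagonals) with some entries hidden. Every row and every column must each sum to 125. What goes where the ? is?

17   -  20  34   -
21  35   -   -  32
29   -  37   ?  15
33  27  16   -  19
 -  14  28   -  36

26

Row 4: 33 + 27 + 16 + 19 + ? = 125, so (4,4) = 30.
The remaining cell in column 1 is (5,1) = 125 − 100 = 25.
From column 3, 125 − (20 + 37 + 16 + 28) gives (2,3) = 24.
Column 5 must total 125; the given cells sum to 102, so (1,5) = 23.
From row 1, 125 − (17 + 20 + 34 + 23) gives (1,2) = 31.
Row 2 must total 125; the given cells sum to 112, so (2,4) = 13.
Using row 5: 25 + 14 + 28 + 36 + ? → (5,4) = 125 − 103 = 22.
Using column 2: 31 + 35 + 27 + 14 + ? → (3,2) = 125 − 107 = 18.
The remaining cell in column 4 is (3,4) = 125 − 99 = 26.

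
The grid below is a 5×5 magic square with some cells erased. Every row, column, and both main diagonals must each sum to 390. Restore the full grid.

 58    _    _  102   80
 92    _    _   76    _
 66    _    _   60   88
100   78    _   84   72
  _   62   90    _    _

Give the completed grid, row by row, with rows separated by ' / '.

58 86 64 102 80 / 92 70 98 76 54 / 66 94 82 60 88 / 100 78 56 84 72 / 74 62 90 68 96

Using row 4: 100 + 78 + 84 + 72 + ? → (4,3) = 390 − 334 = 56.
Column 1: 58 + 92 + 66 + 100 + ? = 390, so (5,1) = 74.
Using column 4: 102 + 76 + 60 + 84 + ? → (5,4) = 390 − 322 = 68.
From anti-diagonal, 390 − (80 + 76 + 78 + 74) gives (3,3) = 82.
Row 3: 66 + 82 + 60 + 88 + ? = 390, so (3,2) = 94.
Using row 5: 74 + 62 + 90 + 68 + ? → (5,5) = 390 − 294 = 96.
The remaining cell in column 5 is (2,5) = 390 − 336 = 54.
From main diagonal, 390 − (58 + 82 + 84 + 96) gives (2,2) = 70.
From row 2, 390 − (92 + 70 + 76 + 54) gives (2,3) = 98.
Column 2 must total 390; the given cells sum to 304, so (1,2) = 86.
The remaining cell in column 3 is (1,3) = 390 − 326 = 64.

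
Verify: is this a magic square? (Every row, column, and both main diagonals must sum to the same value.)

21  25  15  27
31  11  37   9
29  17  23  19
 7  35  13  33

Yes

Row 1: 21 + 25 + 15 + 27 = 88.
Row 2: 31 + 11 + 37 + 9 = 88.
Row 3: 29 + 17 + 23 + 19 = 88.
Row 4: 7 + 35 + 13 + 33 = 88.
Column 1: 21 + 31 + 29 + 7 = 88.
Column 2: 25 + 11 + 17 + 35 = 88.
Column 3: 15 + 37 + 23 + 13 = 88.
Column 4: 27 + 9 + 19 + 33 = 88.
Main diagonal: 21 + 11 + 23 + 33 = 88.
Anti-diagonal: 27 + 37 + 17 + 7 = 88.
All lines sum to 88.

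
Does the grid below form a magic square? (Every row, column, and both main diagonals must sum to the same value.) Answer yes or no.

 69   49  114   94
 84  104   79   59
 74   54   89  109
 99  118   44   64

Row 1: 69 + 49 + 114 + 94 = 326.
Row 2: 84 + 104 + 79 + 59 = 326.
Row 3: 74 + 54 + 89 + 109 = 326.
Row 4: 99 + 118 + 44 + 64 = 325.
Column 1: 69 + 84 + 74 + 99 = 326.
Column 2: 49 + 104 + 54 + 118 = 325.
Column 3: 114 + 79 + 89 + 44 = 326.
Column 4: 94 + 59 + 109 + 64 = 326.
Main diagonal: 69 + 104 + 89 + 64 = 326.
Anti-diagonal: 94 + 79 + 54 + 99 = 326.

No — row 4 sums to 325 but row 2 sums to 326.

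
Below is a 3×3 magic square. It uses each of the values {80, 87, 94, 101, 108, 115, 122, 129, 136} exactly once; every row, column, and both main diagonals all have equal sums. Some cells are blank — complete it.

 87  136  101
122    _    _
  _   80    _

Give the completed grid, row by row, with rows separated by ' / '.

The 9 entries sum to 972, so each line sums to 972/3 = 324.
From column 1, 324 − (87 + 122) gives (3,1) = 115.
Column 2: 136 + 80 + ? = 324, so (2,2) = 108.
The remaining cell in main diagonal is (3,3) = 324 − 195 = 129.
Row 2 must total 324; the given cells sum to 230, so (2,3) = 94.

87 136 101 / 122 108 94 / 115 80 129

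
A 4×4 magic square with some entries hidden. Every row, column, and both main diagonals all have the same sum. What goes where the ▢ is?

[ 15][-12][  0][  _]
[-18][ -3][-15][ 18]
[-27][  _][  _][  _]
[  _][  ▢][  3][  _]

Row 2 is complete and sums to -18; that is the magic constant.
Using row 1: 15 + (-12) + 0 + ? → (1,4) = -18 − 3 = -21.
Column 1 must total -18; the given cells sum to -30, so (4,1) = 12.
Column 3: 0 + (-15) + 3 + ? = -18, so (3,3) = -6.
Main diagonal: 15 + (-3) + (-6) + ? = -18, so (4,4) = -24.
Anti-diagonal needs -18; the known cells sum to -24, so (3,2) = 6.
Using row 3: -27 + 6 + (-6) + ? → (3,4) = -18 − (-27) = 9.
Row 4 must total -18; the given cells sum to -9, so (4,2) = -9.

-9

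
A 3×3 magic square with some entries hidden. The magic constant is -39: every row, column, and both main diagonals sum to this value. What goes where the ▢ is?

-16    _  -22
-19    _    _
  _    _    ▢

-10

Row 1 must total -39; the given cells sum to -38, so (1,2) = -1.
From column 1, -39 − (-16 + (-19)) gives (3,1) = -4.
Using anti-diagonal: -22 + (-4) + ? → (2,2) = -39 − (-26) = -13.
From row 2, -39 − (-19 + (-13)) gives (2,3) = -7.
The remaining cell in column 2 is (3,2) = -39 − (-14) = -25.
Column 3: -22 + (-7) + ? = -39, so (3,3) = -10.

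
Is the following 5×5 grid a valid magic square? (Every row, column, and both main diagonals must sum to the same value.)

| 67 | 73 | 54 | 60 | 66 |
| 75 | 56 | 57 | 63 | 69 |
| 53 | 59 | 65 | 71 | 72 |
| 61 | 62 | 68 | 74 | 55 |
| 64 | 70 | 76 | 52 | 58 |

Yes

Row 1: 67 + 73 + 54 + 60 + 66 = 320.
Row 2: 75 + 56 + 57 + 63 + 69 = 320.
Row 3: 53 + 59 + 65 + 71 + 72 = 320.
Row 4: 61 + 62 + 68 + 74 + 55 = 320.
Row 5: 64 + 70 + 76 + 52 + 58 = 320.
Column 1: 67 + 75 + 53 + 61 + 64 = 320.
Column 2: 73 + 56 + 59 + 62 + 70 = 320.
Column 3: 54 + 57 + 65 + 68 + 76 = 320.
Column 4: 60 + 63 + 71 + 74 + 52 = 320.
Column 5: 66 + 69 + 72 + 55 + 58 = 320.
Main diagonal: 67 + 56 + 65 + 74 + 58 = 320.
Anti-diagonal: 66 + 63 + 65 + 62 + 64 = 320.
All lines sum to 320.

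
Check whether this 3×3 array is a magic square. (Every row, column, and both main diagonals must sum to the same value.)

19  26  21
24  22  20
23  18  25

Yes

Row 1: 19 + 26 + 21 = 66.
Row 2: 24 + 22 + 20 = 66.
Row 3: 23 + 18 + 25 = 66.
Column 1: 19 + 24 + 23 = 66.
Column 2: 26 + 22 + 18 = 66.
Column 3: 21 + 20 + 25 = 66.
Main diagonal: 19 + 22 + 25 = 66.
Anti-diagonal: 21 + 22 + 23 = 66.
All lines sum to 66.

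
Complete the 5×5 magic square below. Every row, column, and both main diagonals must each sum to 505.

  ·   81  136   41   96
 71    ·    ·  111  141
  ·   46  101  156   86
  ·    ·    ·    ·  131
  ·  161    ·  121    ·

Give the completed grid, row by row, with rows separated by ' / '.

151 81 136 41 96 / 71 126 56 111 141 / 116 46 101 156 86 / 61 91 146 76 131 / 106 161 66 121 51

Row 1: 81 + 136 + 41 + 96 + ? = 505, so (1,1) = 151.
The remaining cell in row 3 is (3,1) = 505 − 389 = 116.
From column 4, 505 − (41 + 111 + 156 + 121) gives (4,4) = 76.
Using column 5: 96 + 141 + 86 + 131 + ? → (5,5) = 505 − 454 = 51.
Using main diagonal: 151 + 101 + 76 + 51 + ? → (2,2) = 505 − 379 = 126.
Row 2 must total 505; the given cells sum to 449, so (2,3) = 56.
The remaining cell in column 2 is (4,2) = 505 − 414 = 91.
Anti-diagonal: 96 + 111 + 101 + 91 + ? = 505, so (5,1) = 106.
Row 5 needs 505; the known cells sum to 439, so (5,3) = 66.
The remaining cell in column 1 is (4,1) = 505 − 444 = 61.
From column 3, 505 − (136 + 56 + 101 + 66) gives (4,3) = 146.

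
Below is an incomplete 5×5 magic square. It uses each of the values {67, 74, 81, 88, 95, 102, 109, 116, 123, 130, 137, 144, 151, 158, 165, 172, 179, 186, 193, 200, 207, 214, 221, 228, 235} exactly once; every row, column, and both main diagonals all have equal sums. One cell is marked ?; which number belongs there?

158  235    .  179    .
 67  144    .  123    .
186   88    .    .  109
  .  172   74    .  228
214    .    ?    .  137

193

The 25 entries sum to 3775, so each line sums to 3775/5 = 755.
Column 1: 158 + 67 + 186 + 214 + ? = 755, so (4,1) = 130.
Using column 2: 235 + 144 + 88 + 172 + ? → (5,2) = 755 − 639 = 116.
The remaining cell in row 4 is (4,4) = 755 − 604 = 151.
Main diagonal must total 755; the given cells sum to 590, so (3,3) = 165.
Anti-diagonal needs 755; the known cells sum to 674, so (1,5) = 81.
From row 1, 755 − (158 + 235 + 179 + 81) gives (1,3) = 102.
Row 3: 186 + 88 + 165 + 109 + ? = 755, so (3,4) = 207.
Column 4 needs 755; the known cells sum to 660, so (5,4) = 95.
The remaining cell in column 5 is (2,5) = 755 − 555 = 200.
Row 2 needs 755; the known cells sum to 534, so (2,3) = 221.
Row 5 must total 755; the given cells sum to 562, so (5,3) = 193.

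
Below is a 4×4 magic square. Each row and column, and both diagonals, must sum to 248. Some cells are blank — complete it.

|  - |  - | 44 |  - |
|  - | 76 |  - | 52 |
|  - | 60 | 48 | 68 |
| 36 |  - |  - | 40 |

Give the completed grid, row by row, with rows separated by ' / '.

84 32 44 88 / 56 76 64 52 / 72 60 48 68 / 36 80 92 40

Row 3: 60 + 48 + 68 + ? = 248, so (3,1) = 72.
From column 4, 248 − (52 + 68 + 40) gives (1,4) = 88.
From main diagonal, 248 − (76 + 48 + 40) gives (1,1) = 84.
From anti-diagonal, 248 − (88 + 60 + 36) gives (2,3) = 64.
From row 1, 248 − (84 + 44 + 88) gives (1,2) = 32.
From row 2, 248 − (76 + 64 + 52) gives (2,1) = 56.
Using column 2: 32 + 76 + 60 + ? → (4,2) = 248 − 168 = 80.
From column 3, 248 − (44 + 64 + 48) gives (4,3) = 92.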